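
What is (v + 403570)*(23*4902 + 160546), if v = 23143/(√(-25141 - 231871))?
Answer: 110292452440 - 3162398378*I*√64253/64253 ≈ 1.1029e+11 - 1.2476e+7*I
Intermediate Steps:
v = -23143*I*√64253/128506 (v = 23143/(√(-257012)) = 23143/((2*I*√64253)) = 23143*(-I*√64253/128506) = -23143*I*√64253/128506 ≈ -45.65*I)
(v + 403570)*(23*4902 + 160546) = (-23143*I*√64253/128506 + 403570)*(23*4902 + 160546) = (403570 - 23143*I*√64253/128506)*(112746 + 160546) = (403570 - 23143*I*√64253/128506)*273292 = 110292452440 - 3162398378*I*√64253/64253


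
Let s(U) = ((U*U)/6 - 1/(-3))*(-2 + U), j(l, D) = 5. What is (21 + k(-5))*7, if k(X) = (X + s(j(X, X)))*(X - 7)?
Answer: -567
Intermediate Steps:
s(U) = (-2 + U)*(1/3 + U**2/6) (s(U) = (U**2*(1/6) - 1*(-1/3))*(-2 + U) = (U**2/6 + 1/3)*(-2 + U) = (1/3 + U**2/6)*(-2 + U) = (-2 + U)*(1/3 + U**2/6))
k(X) = (-7 + X)*(27/2 + X) (k(X) = (X + (-2/3 - 1/3*5**2 + (1/3)*5 + (1/6)*5**3))*(X - 7) = (X + (-2/3 - 1/3*25 + 5/3 + (1/6)*125))*(-7 + X) = (X + (-2/3 - 25/3 + 5/3 + 125/6))*(-7 + X) = (X + 27/2)*(-7 + X) = (27/2 + X)*(-7 + X) = (-7 + X)*(27/2 + X))
(21 + k(-5))*7 = (21 + (-189/2 + (-5)**2 + (13/2)*(-5)))*7 = (21 + (-189/2 + 25 - 65/2))*7 = (21 - 102)*7 = -81*7 = -567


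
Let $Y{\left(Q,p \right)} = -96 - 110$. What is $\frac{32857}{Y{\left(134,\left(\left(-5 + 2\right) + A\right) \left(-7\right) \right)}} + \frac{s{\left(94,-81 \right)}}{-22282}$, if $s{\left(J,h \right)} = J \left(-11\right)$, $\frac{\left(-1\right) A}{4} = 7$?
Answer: $- \frac{3552945}{22282} \approx -159.45$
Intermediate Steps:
$A = -28$ ($A = \left(-4\right) 7 = -28$)
$s{\left(J,h \right)} = - 11 J$
$Y{\left(Q,p \right)} = -206$ ($Y{\left(Q,p \right)} = -96 - 110 = -206$)
$\frac{32857}{Y{\left(134,\left(\left(-5 + 2\right) + A\right) \left(-7\right) \right)}} + \frac{s{\left(94,-81 \right)}}{-22282} = \frac{32857}{-206} + \frac{\left(-11\right) 94}{-22282} = 32857 \left(- \frac{1}{206}\right) - - \frac{517}{11141} = - \frac{319}{2} + \frac{517}{11141} = - \frac{3552945}{22282}$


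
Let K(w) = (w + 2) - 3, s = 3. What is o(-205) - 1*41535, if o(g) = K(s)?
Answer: -41533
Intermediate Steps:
K(w) = -1 + w (K(w) = (2 + w) - 3 = -1 + w)
o(g) = 2 (o(g) = -1 + 3 = 2)
o(-205) - 1*41535 = 2 - 1*41535 = 2 - 41535 = -41533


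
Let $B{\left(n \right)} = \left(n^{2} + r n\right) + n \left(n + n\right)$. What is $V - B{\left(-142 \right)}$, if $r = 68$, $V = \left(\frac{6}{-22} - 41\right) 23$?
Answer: $- \frac{569638}{11} \approx -51785.0$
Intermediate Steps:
$V = - \frac{10442}{11}$ ($V = \left(6 \left(- \frac{1}{22}\right) - 41\right) 23 = \left(- \frac{3}{11} - 41\right) 23 = \left(- \frac{454}{11}\right) 23 = - \frac{10442}{11} \approx -949.27$)
$B{\left(n \right)} = 3 n^{2} + 68 n$ ($B{\left(n \right)} = \left(n^{2} + 68 n\right) + n \left(n + n\right) = \left(n^{2} + 68 n\right) + n 2 n = \left(n^{2} + 68 n\right) + 2 n^{2} = 3 n^{2} + 68 n$)
$V - B{\left(-142 \right)} = - \frac{10442}{11} - - 142 \left(68 + 3 \left(-142\right)\right) = - \frac{10442}{11} - - 142 \left(68 - 426\right) = - \frac{10442}{11} - \left(-142\right) \left(-358\right) = - \frac{10442}{11} - 50836 = - \frac{569638}{11}$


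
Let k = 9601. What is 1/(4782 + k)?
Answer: 1/14383 ≈ 6.9526e-5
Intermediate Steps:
1/(4782 + k) = 1/(4782 + 9601) = 1/14383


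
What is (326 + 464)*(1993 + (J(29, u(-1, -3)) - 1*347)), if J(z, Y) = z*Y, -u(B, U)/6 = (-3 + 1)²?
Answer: 750500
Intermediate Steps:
u(B, U) = -24 (u(B, U) = -6*(-3 + 1)² = -6*(-2)² = -6*4 = -24)
J(z, Y) = Y*z
(326 + 464)*(1993 + (J(29, u(-1, -3)) - 1*347)) = (326 + 464)*(1993 + (-24*29 - 1*347)) = 790*(1993 + (-696 - 347)) = 790*(1993 - 1043) = 790*950 = 750500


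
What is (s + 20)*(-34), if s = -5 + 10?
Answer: -850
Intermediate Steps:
s = 5
(s + 20)*(-34) = (5 + 20)*(-34) = 25*(-34) = -850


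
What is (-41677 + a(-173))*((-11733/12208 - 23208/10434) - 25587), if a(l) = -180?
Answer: 22739747203429975/21229712 ≈ 1.0711e+9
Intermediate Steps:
(-41677 + a(-173))*((-11733/12208 - 23208/10434) - 25587) = (-41677 - 180)*((-11733/12208 - 23208/10434) - 25587) = -41857*((-11733*1/12208 - 23208*1/10434) - 25587) = -41857*((-11733/12208 - 3868/1739) - 25587) = -41857*(-67624231/21229712 - 25587) = -41857*(-543272265175/21229712) = 22739747203429975/21229712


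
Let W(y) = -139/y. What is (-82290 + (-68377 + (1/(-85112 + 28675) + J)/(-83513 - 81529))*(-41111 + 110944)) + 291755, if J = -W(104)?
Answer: -4625337498719147257303/968705436816 ≈ -4.7748e+9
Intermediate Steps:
J = 139/104 (J = -(-139)/104 = -1*(-139/104) = 139/104 ≈ 1.3365)
(-82290 + (-68377 + (1/(-85112 + 28675) + J)/(-83513 - 81529))*(-41111 + 110944)) + 291755 = (-82290 + (-68377 + (1/(-85112 + 28675) + 139/104)/(-83513 - 81529))*(-41111 + 110944)) + 291755 = (-82290 + (-68377 + (1/(-56437) + 139/104)/(-165042))*69833) + 291755 = (-82290 + (-68377 + (-1/56437 + 139/104)*(-1/165042))*69833) + 291755 = (-82290 + (-68377 + (7844639/5869448)*(-1/165042))*69833) + 291755 = (-82290 + (-68377 - 7844639/968705436816)*69833) + 291755 = (-82290 - 66237171661012271/968705436816*69833) + 291755 = (-82290 - 4625540408603469920743/968705436816) + 291755 = -4625620123373865509383/968705436816 + 291755 = -4625337498719147257303/968705436816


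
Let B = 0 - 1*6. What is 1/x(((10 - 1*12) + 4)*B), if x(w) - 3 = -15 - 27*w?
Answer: 1/312 ≈ 0.0032051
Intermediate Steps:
B = -6 (B = 0 - 6 = -6)
x(w) = -12 - 27*w (x(w) = 3 + (-15 - 27*w) = -12 - 27*w)
1/x(((10 - 1*12) + 4)*B) = 1/(-12 - 27*((10 - 1*12) + 4)*(-6)) = 1/(-12 - 27*((10 - 12) + 4)*(-6)) = 1/(-12 - 27*(-2 + 4)*(-6)) = 1/(-12 - 54*(-6)) = 1/(-12 - 27*(-12)) = 1/(-12 + 324) = 1/312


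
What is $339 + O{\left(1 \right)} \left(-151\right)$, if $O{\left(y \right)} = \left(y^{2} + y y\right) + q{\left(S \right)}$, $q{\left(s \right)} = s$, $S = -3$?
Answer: $490$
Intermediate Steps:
$O{\left(y \right)} = -3 + 2 y^{2}$ ($O{\left(y \right)} = \left(y^{2} + y y\right) - 3 = \left(y^{2} + y^{2}\right) - 3 = 2 y^{2} - 3 = -3 + 2 y^{2}$)
$339 + O{\left(1 \right)} \left(-151\right) = 339 + \left(-3 + 2 \cdot 1^{2}\right) \left(-151\right) = 339 + \left(-3 + 2 \cdot 1\right) \left(-151\right) = 339 + \left(-3 + 2\right) \left(-151\right) = 339 - -151 = 339 + 151 = 490$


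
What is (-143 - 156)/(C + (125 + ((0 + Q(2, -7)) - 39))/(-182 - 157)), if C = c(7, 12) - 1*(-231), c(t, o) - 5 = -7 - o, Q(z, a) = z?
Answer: -101361/73475 ≈ -1.3795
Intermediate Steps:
c(t, o) = -2 - o (c(t, o) = 5 + (-7 - o) = -2 - o)
C = 217 (C = (-2 - 1*12) - 1*(-231) = (-2 - 12) + 231 = -14 + 231 = 217)
(-143 - 156)/(C + (125 + ((0 + Q(2, -7)) - 39))/(-182 - 157)) = (-143 - 156)/(217 + (125 + ((0 + 2) - 39))/(-182 - 157)) = -299/(217 + (125 + (2 - 39))/(-339)) = -299/(217 + (125 - 37)*(-1/339)) = -299/(217 + 88*(-1/339)) = -299/(217 - 88/339) = -299/73475/339 = -299*339/73475 = -101361/73475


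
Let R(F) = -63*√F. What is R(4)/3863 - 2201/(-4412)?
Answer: 7946551/17043556 ≈ 0.46625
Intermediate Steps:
R(4)/3863 - 2201/(-4412) = -63*√4/3863 - 2201/(-4412) = -63*2*(1/3863) - 2201*(-1/4412) = -126*1/3863 + 2201/4412 = -126/3863 + 2201/4412 = 7946551/17043556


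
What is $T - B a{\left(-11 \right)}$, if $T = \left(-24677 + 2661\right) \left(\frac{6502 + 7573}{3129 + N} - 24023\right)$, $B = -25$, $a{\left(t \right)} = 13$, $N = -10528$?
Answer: $\frac{3913572112707}{7399} \approx 5.2893 \cdot 10^{8}$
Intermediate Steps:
$T = \frac{3913569708032}{7399}$ ($T = \left(-24677 + 2661\right) \left(\frac{6502 + 7573}{3129 - 10528} - 24023\right) = - 22016 \left(\frac{14075}{-7399} - 24023\right) = - 22016 \left(14075 \left(- \frac{1}{7399}\right) - 24023\right) = - 22016 \left(- \frac{14075}{7399} - 24023\right) = \left(-22016\right) \left(- \frac{177760252}{7399}\right) = \frac{3913569708032}{7399} \approx 5.2893 \cdot 10^{8}$)
$T - B a{\left(-11 \right)} = \frac{3913569708032}{7399} - \left(-25\right) 13 = \frac{3913569708032}{7399} - -325 = \frac{3913569708032}{7399} + 325 = \frac{3913572112707}{7399}$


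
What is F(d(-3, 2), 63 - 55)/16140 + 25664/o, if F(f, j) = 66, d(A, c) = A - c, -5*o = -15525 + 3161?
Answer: 86329201/8314790 ≈ 10.383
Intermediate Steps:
o = 12364/5 (o = -(-15525 + 3161)/5 = -⅕*(-12364) = 12364/5 ≈ 2472.8)
F(d(-3, 2), 63 - 55)/16140 + 25664/o = 66/16140 + 25664/(12364/5) = 66*(1/16140) + 25664*(5/12364) = 11/2690 + 32080/3091 = 86329201/8314790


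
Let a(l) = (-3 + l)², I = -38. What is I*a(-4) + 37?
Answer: -1825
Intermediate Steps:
I*a(-4) + 37 = -38*(-3 - 4)² + 37 = -38*(-7)² + 37 = -38*49 + 37 = -1862 + 37 = -1825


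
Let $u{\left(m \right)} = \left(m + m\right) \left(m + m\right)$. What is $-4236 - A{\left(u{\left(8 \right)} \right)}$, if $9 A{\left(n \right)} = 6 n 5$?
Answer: $- \frac{15268}{3} \approx -5089.3$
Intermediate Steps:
$u{\left(m \right)} = 4 m^{2}$ ($u{\left(m \right)} = 2 m 2 m = 4 m^{2}$)
$A{\left(n \right)} = \frac{10 n}{3}$ ($A{\left(n \right)} = \frac{6 n 5}{9} = \frac{30 n}{9} = \frac{10 n}{3}$)
$-4236 - A{\left(u{\left(8 \right)} \right)} = -4236 - \frac{10 \cdot 4 \cdot 8^{2}}{3} = -4236 - \frac{10 \cdot 4 \cdot 64}{3} = -4236 - \frac{10}{3} \cdot 256 = -4236 - \frac{2560}{3} = - \frac{15268}{3}$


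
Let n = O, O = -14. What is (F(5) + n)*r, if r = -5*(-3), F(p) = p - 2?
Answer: -165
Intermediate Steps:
F(p) = -2 + p
r = 15
n = -14
(F(5) + n)*r = ((-2 + 5) - 14)*15 = (3 - 14)*15 = -11*15 = -165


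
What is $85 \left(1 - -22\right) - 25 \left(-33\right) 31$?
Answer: $27530$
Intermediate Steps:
$85 \left(1 - -22\right) - 25 \left(-33\right) 31 = 85 \left(1 + 22\right) - \left(-825\right) 31 = 85 \cdot 23 - -25575 = 1955 + 25575 = 27530$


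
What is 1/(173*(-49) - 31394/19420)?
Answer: -9710/82327367 ≈ -0.00011794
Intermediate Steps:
1/(173*(-49) - 31394/19420) = 1/(-8477 - 31394*1/19420) = 1/(-8477 - 15697/9710) = 1/(-82327367/9710) = -9710/82327367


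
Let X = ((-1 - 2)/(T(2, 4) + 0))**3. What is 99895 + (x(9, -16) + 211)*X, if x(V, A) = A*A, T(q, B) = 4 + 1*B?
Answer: 51133631/512 ≈ 99870.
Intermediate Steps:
T(q, B) = 4 + B
X = -27/512 (X = ((-1 - 2)/((4 + 4) + 0))**3 = (-3/(8 + 0))**3 = (-3/8)**3 = -27/512 ≈ -0.052734)
x(V, A) = A**2
99895 + (x(9, -16) + 211)*X = 99895 + ((-16)**2 + 211)*(-27/512) = 99895 + (256 + 211)*(-27/512) = 99895 + 467*(-27/512) = 99895 - 12609/512 = 51133631/512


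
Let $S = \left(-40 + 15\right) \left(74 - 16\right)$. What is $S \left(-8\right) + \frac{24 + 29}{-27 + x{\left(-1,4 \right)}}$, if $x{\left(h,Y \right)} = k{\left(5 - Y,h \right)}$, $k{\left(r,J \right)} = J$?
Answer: $\frac{324747}{28} \approx 11598.0$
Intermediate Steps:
$x{\left(h,Y \right)} = h$
$S = -1450$ ($S = \left(-25\right) 58 = -1450$)
$S \left(-8\right) + \frac{24 + 29}{-27 + x{\left(-1,4 \right)}} = \left(-1450\right) \left(-8\right) + \frac{24 + 29}{-27 - 1} = 11600 + \frac{53}{-28} = 11600 + 53 \left(- \frac{1}{28}\right) = 11600 - \frac{53}{28} = \frac{324747}{28}$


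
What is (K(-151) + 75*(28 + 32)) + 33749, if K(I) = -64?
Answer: 38185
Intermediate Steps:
(K(-151) + 75*(28 + 32)) + 33749 = (-64 + 75*(28 + 32)) + 33749 = (-64 + 75*60) + 33749 = (-64 + 4500) + 33749 = 4436 + 33749 = 38185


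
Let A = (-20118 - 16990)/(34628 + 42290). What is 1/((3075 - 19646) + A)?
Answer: -38459/637322643 ≈ -6.0345e-5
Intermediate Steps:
A = -18554/38459 (A = -37108/76918 = -37108*1/76918 = -18554/38459 ≈ -0.48244)
1/((3075 - 19646) + A) = 1/((3075 - 19646) - 18554/38459) = 1/(-16571 - 18554/38459) = 1/(-637322643/38459) = -38459/637322643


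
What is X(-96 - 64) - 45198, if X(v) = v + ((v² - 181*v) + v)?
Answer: 9042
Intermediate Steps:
X(v) = v² - 179*v (X(v) = v + (v² - 180*v) = v² - 179*v)
X(-96 - 64) - 45198 = (-96 - 64)*(-179 + (-96 - 64)) - 45198 = -160*(-179 - 160) - 45198 = -160*(-339) - 45198 = 54240 - 45198 = 9042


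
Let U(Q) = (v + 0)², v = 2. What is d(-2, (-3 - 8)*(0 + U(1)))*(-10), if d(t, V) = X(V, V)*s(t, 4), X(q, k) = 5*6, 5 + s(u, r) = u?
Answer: 2100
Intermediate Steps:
s(u, r) = -5 + u
X(q, k) = 30
U(Q) = 4 (U(Q) = (2 + 0)² = 2² = 4)
d(t, V) = -150 + 30*t (d(t, V) = 30*(-5 + t) = -150 + 30*t)
d(-2, (-3 - 8)*(0 + U(1)))*(-10) = (-150 + 30*(-2))*(-10) = (-150 - 60)*(-10) = -210*(-10) = 2100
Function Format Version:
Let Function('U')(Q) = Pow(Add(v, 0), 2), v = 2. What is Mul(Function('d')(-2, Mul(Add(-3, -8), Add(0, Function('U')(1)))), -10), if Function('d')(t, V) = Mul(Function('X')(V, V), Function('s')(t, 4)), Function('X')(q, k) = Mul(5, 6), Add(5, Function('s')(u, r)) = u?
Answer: 2100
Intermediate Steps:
Function('s')(u, r) = Add(-5, u)
Function('X')(q, k) = 30
Function('U')(Q) = 4 (Function('U')(Q) = Pow(Add(2, 0), 2) = Pow(2, 2) = 4)
Function('d')(t, V) = Add(-150, Mul(30, t)) (Function('d')(t, V) = Mul(30, Add(-5, t)) = Add(-150, Mul(30, t)))
Mul(Function('d')(-2, Mul(Add(-3, -8), Add(0, Function('U')(1)))), -10) = Mul(Add(-150, Mul(30, -2)), -10) = Mul(Add(-150, -60), -10) = Mul(-210, -10) = 2100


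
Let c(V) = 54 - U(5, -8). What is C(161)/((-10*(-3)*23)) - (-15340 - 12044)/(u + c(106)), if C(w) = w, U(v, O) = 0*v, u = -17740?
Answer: -348859/265290 ≈ -1.3150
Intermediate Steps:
U(v, O) = 0
c(V) = 54 (c(V) = 54 - 1*0 = 54 + 0 = 54)
C(161)/((-10*(-3)*23)) - (-15340 - 12044)/(u + c(106)) = 161/((-10*(-3)*23)) - (-15340 - 12044)/(-17740 + 54) = 161/((30*23)) - (-27384)/(-17686) = 161/690 - (-27384)*(-1)/17686 = 161*(1/690) - 1*13692/8843 = 7/30 - 13692/8843 = -348859/265290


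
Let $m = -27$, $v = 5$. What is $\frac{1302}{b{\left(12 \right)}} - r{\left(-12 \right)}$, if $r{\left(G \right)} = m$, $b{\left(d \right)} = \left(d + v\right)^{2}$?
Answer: $\frac{9105}{289} \approx 31.505$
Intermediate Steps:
$b{\left(d \right)} = \left(5 + d\right)^{2}$ ($b{\left(d \right)} = \left(d + 5\right)^{2} = \left(5 + d\right)^{2}$)
$r{\left(G \right)} = -27$
$\frac{1302}{b{\left(12 \right)}} - r{\left(-12 \right)} = \frac{1302}{\left(5 + 12\right)^{2}} - -27 = \frac{1302}{17^{2}} + 27 = \frac{1302}{289} + 27 = \frac{9105}{289}$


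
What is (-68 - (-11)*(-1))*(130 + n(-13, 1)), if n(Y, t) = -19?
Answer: -8769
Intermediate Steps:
(-68 - (-11)*(-1))*(130 + n(-13, 1)) = (-68 - (-11)*(-1))*(130 - 19) = (-68 - 1*11)*111 = (-68 - 11)*111 = -79*111 = -8769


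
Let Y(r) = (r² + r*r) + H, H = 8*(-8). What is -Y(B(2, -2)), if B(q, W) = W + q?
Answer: 64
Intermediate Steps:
H = -64
Y(r) = -64 + 2*r² (Y(r) = (r² + r*r) - 64 = (r² + r²) - 64 = 2*r² - 64 = -64 + 2*r²)
-Y(B(2, -2)) = -(-64 + 2*(-2 + 2)²) = -(-64 + 2*0²) = -(-64 + 2*0) = -(-64 + 0) = -1*(-64) = 64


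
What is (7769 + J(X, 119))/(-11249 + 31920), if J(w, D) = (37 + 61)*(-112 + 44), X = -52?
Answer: 1105/20671 ≈ 0.053457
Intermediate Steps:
J(w, D) = -6664 (J(w, D) = 98*(-68) = -6664)
(7769 + J(X, 119))/(-11249 + 31920) = (7769 - 6664)/(-11249 + 31920) = 1105/20671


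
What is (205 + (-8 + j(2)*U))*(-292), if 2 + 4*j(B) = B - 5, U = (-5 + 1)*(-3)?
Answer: -53144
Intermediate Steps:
U = 12 (U = -4*(-3) = 12)
j(B) = -7/4 + B/4 (j(B) = -1/2 + (B - 5)/4 = -1/2 + (-5 + B)/4 = -1/2 + (-5/4 + B/4) = -7/4 + B/4)
(205 + (-8 + j(2)*U))*(-292) = (205 + (-8 + (-7/4 + (1/4)*2)*12))*(-292) = (205 + (-8 + (-7/4 + 1/2)*12))*(-292) = (205 + (-8 - 5/4*12))*(-292) = (205 + (-8 - 15))*(-292) = (205 - 23)*(-292) = 182*(-292) = -53144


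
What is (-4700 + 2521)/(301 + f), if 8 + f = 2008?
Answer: -2179/2301 ≈ -0.94698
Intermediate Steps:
f = 2000 (f = -8 + 2008 = 2000)
(-4700 + 2521)/(301 + f) = (-4700 + 2521)/(301 + 2000) = -2179/2301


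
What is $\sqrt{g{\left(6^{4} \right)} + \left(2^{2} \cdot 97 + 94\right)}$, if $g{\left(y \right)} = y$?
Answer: $\sqrt{1778} \approx 42.166$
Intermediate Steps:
$\sqrt{g{\left(6^{4} \right)} + \left(2^{2} \cdot 97 + 94\right)} = \sqrt{6^{4} + \left(2^{2} \cdot 97 + 94\right)} = \sqrt{1296 + \left(4 \cdot 97 + 94\right)} = \sqrt{1296 + \left(388 + 94\right)} = \sqrt{1296 + 482} = \sqrt{1778}$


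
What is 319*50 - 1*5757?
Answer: 10193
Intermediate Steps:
319*50 - 1*5757 = 15950 - 5757 = 10193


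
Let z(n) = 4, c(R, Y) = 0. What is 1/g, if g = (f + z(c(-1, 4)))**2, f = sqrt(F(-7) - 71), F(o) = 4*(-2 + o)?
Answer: (4 + I*sqrt(107))**(-2) ≈ -0.0060149 - 0.0054698*I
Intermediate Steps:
F(o) = -8 + 4*o
f = I*sqrt(107) (f = sqrt((-8 + 4*(-7)) - 71) = sqrt((-8 - 28) - 71) = sqrt(-36 - 71) = sqrt(-107) = I*sqrt(107) ≈ 10.344*I)
g = (4 + I*sqrt(107))**2 (g = (I*sqrt(107) + 4)**2 = (4 + I*sqrt(107))**2 ≈ -91.0 + 82.753*I)
1/g = 1/((4 + I*sqrt(107))**2) = (4 + I*sqrt(107))**(-2)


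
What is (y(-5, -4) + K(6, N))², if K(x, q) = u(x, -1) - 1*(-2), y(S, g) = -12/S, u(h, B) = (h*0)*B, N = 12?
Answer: 484/25 ≈ 19.360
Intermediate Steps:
u(h, B) = 0 (u(h, B) = 0*B = 0)
K(x, q) = 2 (K(x, q) = 0 - 1*(-2) = 0 + 2 = 2)
(y(-5, -4) + K(6, N))² = (-12/(-5) + 2)² = (-12*(-⅕) + 2)² = (12/5 + 2)² = (22/5)² = 484/25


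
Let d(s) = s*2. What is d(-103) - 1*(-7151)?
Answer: 6945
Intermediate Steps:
d(s) = 2*s
d(-103) - 1*(-7151) = 2*(-103) - 1*(-7151) = -206 + 7151 = 6945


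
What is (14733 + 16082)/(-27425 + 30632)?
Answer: 30815/3207 ≈ 9.6087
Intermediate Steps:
(14733 + 16082)/(-27425 + 30632) = 30815/3207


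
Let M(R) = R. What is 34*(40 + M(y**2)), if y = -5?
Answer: 2210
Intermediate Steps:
34*(40 + M(y**2)) = 34*(40 + (-5)**2) = 34*(40 + 25) = 34*65 = 2210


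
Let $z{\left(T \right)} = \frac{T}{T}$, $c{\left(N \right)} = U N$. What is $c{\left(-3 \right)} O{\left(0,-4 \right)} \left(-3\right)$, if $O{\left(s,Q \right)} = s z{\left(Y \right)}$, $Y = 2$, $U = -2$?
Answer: $0$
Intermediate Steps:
$c{\left(N \right)} = - 2 N$
$z{\left(T \right)} = 1$
$O{\left(s,Q \right)} = s$ ($O{\left(s,Q \right)} = s 1 = s$)
$c{\left(-3 \right)} O{\left(0,-4 \right)} \left(-3\right) = \left(-2\right) \left(-3\right) 0 \left(-3\right) = 6 \cdot 0 \left(-3\right) = 0 \left(-3\right) = 0$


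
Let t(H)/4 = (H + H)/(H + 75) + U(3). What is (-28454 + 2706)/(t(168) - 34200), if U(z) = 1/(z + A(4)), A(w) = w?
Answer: 3649779/4846985 ≈ 0.75300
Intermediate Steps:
U(z) = 1/(4 + z) (U(z) = 1/(z + 4) = 1/(4 + z))
t(H) = 4/7 + 8*H/(75 + H) (t(H) = 4*((H + H)/(H + 75) + 1/(4 + 3)) = 4*((2*H)/(75 + H) + 1/7) = 4*(2*H/(75 + H) + 1/7) = 4*(1/7 + 2*H/(75 + H)) = 4/7 + 8*H/(75 + H))
(-28454 + 2706)/(t(168) - 34200) = (-28454 + 2706)/(60*(5 + 168)/(7*(75 + 168)) - 34200) = -25748/((60/7)*173/243 - 34200) = -25748/((60/7)*(1/243)*173 - 34200) = -25748/(3460/567 - 34200) = -25748/(-19387940/567) = -25748*(-567/19387940) = 3649779/4846985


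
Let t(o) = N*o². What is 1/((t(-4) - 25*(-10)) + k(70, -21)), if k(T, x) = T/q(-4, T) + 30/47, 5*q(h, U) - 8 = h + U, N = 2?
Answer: 1739/499733 ≈ 0.0034799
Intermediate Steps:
t(o) = 2*o²
q(h, U) = 8/5 + U/5 + h/5 (q(h, U) = 8/5 + (h + U)/5 = 8/5 + (U + h)/5 = 8/5 + (U/5 + h/5) = 8/5 + U/5 + h/5)
k(T, x) = 30/47 + T/(⅘ + T/5) (k(T, x) = T/(8/5 + T/5 + (⅕)*(-4)) + 30/47 = T/(8/5 + T/5 - ⅘) + 30*(1/47) = T/(⅘ + T/5) + 30/47 = 30/47 + T/(⅘ + T/5))
1/((t(-4) - 25*(-10)) + k(70, -21)) = 1/((2*(-4)² - 25*(-10)) + 5*(24 + 53*70)/(47*(4 + 70))) = 1/((2*16 + 250) + (5/47)*(24 + 3710)/74) = 1/((32 + 250) + (5/47)*(1/74)*3734) = 1/(282 + 9335/1739) = 1/(499733/1739) = 1739/499733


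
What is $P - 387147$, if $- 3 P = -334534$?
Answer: $- \frac{826907}{3} \approx -2.7564 \cdot 10^{5}$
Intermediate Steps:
$P = \frac{334534}{3}$ ($P = \left(- \frac{1}{3}\right) \left(-334534\right) = \frac{334534}{3} \approx 1.1151 \cdot 10^{5}$)
$P - 387147 = \frac{334534}{3} - 387147 = - \frac{826907}{3}$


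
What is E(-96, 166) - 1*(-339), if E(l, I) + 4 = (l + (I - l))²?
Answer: 27891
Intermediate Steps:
E(l, I) = -4 + I² (E(l, I) = -4 + (l + (I - l))² = -4 + I²)
E(-96, 166) - 1*(-339) = (-4 + 166²) - 1*(-339) = (-4 + 27556) + 339 = 27552 + 339 = 27891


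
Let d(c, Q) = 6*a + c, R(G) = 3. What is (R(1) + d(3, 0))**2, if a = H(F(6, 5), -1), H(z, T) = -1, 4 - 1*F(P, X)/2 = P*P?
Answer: 0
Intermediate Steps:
F(P, X) = 8 - 2*P**2 (F(P, X) = 8 - 2*P*P = 8 - 2*P**2)
a = -1
d(c, Q) = -6 + c (d(c, Q) = 6*(-1) + c = -6 + c)
(R(1) + d(3, 0))**2 = (3 + (-6 + 3))**2 = (3 - 3)**2 = 0**2 = 0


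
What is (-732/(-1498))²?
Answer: 133956/561001 ≈ 0.23878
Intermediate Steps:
(-732/(-1498))² = (-732*(-1/1498))² = (366/749)² = 133956/561001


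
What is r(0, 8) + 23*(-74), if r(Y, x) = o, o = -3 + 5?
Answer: -1700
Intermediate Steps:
o = 2
r(Y, x) = 2
r(0, 8) + 23*(-74) = 2 + 23*(-74) = 2 - 1702 = -1700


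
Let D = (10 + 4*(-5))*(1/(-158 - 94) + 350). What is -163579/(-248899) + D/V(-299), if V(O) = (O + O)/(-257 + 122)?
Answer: -235011247741/297683204 ≈ -789.47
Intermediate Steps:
V(O) = -2*O/135 (V(O) = (2*O)/(-135) = (2*O)*(-1/135) = -2*O/135)
D = -440995/126 (D = (10 - 20)*(1/(-252) + 350) = -10*(-1/252 + 350) = -10*88199/252 = -440995/126 ≈ -3500.0)
-163579/(-248899) + D/V(-299) = -163579/(-248899) - 440995/(126*((-2/135*(-299)))) = -163579*(-1/248899) - 440995/(126*598/135) = 163579/248899 - 440995/126*135/598 = 163579/248899 - 6614925/8372 = -235011247741/297683204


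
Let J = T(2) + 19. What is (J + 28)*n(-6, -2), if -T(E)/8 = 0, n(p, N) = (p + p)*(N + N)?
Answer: 2256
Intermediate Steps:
n(p, N) = 4*N*p (n(p, N) = (2*p)*(2*N) = 4*N*p)
T(E) = 0 (T(E) = -8*0 = 0)
J = 19 (J = 0 + 19 = 19)
(J + 28)*n(-6, -2) = (19 + 28)*(4*(-2)*(-6)) = 47*48 = 2256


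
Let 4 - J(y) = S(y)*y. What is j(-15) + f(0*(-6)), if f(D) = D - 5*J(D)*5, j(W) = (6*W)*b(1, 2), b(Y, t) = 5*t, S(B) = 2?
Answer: -1000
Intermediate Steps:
j(W) = 60*W (j(W) = (6*W)*(5*2) = (6*W)*10 = 60*W)
J(y) = 4 - 2*y
f(D) = -100 + 51*D (f(D) = D - 5*(4 - 2*D)*5 = D + (-20 + 10*D)*5 = D + (-100 + 50*D) = -100 + 51*D)
j(-15) + f(0*(-6)) = 60*(-15) + (-100 + 51*(0*(-6))) = -900 + (-100 + 51*0) = -900 + (-100 + 0) = -900 - 100 = -1000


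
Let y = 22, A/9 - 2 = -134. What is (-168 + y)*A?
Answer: 173448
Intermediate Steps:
A = -1188 (A = 18 + 9*(-134) = 18 - 1206 = -1188)
(-168 + y)*A = (-168 + 22)*(-1188) = -146*(-1188) = 173448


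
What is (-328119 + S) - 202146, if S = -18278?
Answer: -548543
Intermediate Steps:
(-328119 + S) - 202146 = (-328119 - 18278) - 202146 = -346397 - 202146 = -548543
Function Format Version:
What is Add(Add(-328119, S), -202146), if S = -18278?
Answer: -548543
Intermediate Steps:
Add(Add(-328119, S), -202146) = Add(Add(-328119, -18278), -202146) = Add(-346397, -202146) = -548543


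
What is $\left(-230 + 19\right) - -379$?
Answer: $168$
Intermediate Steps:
$\left(-230 + 19\right) - -379 = -211 + 379 = 168$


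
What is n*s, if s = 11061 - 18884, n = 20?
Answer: -156460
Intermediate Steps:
s = -7823
n*s = 20*(-7823) = -156460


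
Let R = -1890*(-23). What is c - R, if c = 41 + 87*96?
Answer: -35077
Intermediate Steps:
R = 43470
c = 8393 (c = 41 + 8352 = 8393)
c - R = 8393 - 1*43470 = 8393 - 43470 = -35077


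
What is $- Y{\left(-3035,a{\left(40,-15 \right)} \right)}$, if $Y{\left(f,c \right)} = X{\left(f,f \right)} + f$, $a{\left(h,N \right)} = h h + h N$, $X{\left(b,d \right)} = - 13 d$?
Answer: $-36420$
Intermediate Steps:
$a{\left(h,N \right)} = h^{2} + N h$
$Y{\left(f,c \right)} = - 12 f$ ($Y{\left(f,c \right)} = - 13 f + f = - 12 f$)
$- Y{\left(-3035,a{\left(40,-15 \right)} \right)} = - \left(-12\right) \left(-3035\right) = \left(-1\right) 36420 = -36420$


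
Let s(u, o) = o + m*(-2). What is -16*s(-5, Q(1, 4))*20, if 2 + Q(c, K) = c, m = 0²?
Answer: 320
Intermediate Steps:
m = 0
Q(c, K) = -2 + c
s(u, o) = o (s(u, o) = o + 0*(-2) = o + 0 = o)
-16*s(-5, Q(1, 4))*20 = -16*(-2 + 1)*20 = -16*(-1)*20 = 16*20 = 320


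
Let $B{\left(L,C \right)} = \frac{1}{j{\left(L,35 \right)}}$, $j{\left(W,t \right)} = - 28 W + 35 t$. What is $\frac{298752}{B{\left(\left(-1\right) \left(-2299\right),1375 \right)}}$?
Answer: $-18865292544$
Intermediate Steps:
$B{\left(L,C \right)} = \frac{1}{1225 - 28 L}$ ($B{\left(L,C \right)} = \frac{1}{- 28 L + 35 \cdot 35} = \frac{1}{- 28 L + 1225} = \frac{1}{1225 - 28 L}$)
$\frac{298752}{B{\left(\left(-1\right) \left(-2299\right),1375 \right)}} = \frac{298752}{\left(-1\right) \frac{1}{-1225 + 28 \left(\left(-1\right) \left(-2299\right)\right)}} = \frac{298752}{\left(-1\right) \frac{1}{-1225 + 28 \cdot 2299}} = \frac{298752}{\left(-1\right) \frac{1}{-1225 + 64372}} = \frac{298752}{\left(-1\right) \frac{1}{63147}} = \frac{298752}{- \frac{1}{63147}} = 298752 \left(-63147\right) = -18865292544$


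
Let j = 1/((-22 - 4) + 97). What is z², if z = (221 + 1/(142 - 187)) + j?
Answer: 498533432761/10208025 ≈ 48837.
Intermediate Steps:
j = 1/71 (j = 1/(-26 + 97) = 1/71 ≈ 0.014085)
z = 706069/3195 (z = (221 + 1/(142 - 187)) + 1/71 = (221 + 1/(-45)) + 1/71 = (221 - 1/45) + 1/71 = 9944/45 + 1/71 = 706069/3195 ≈ 220.99)
z² = (706069/3195)² = 498533432761/10208025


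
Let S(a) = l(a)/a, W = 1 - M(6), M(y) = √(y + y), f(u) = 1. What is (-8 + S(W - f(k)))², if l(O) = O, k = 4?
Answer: 49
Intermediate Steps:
M(y) = √2*√y (M(y) = √(2*y) = √2*√y)
W = 1 - 2*√3 (W = 1 - √2*√6 = 1 - 2*√3 ≈ -2.4641)
S(a) = 1 (S(a) = a/a = 1)
(-8 + S(W - f(k)))² = (-8 + 1)² = (-7)² = 49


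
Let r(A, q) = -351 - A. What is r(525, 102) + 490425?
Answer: 489549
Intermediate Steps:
r(525, 102) + 490425 = (-351 - 1*525) + 490425 = (-351 - 525) + 490425 = -876 + 490425 = 489549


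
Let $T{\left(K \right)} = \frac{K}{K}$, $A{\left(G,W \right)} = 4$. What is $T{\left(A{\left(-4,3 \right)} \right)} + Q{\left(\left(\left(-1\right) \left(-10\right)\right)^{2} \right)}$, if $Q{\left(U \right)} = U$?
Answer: $101$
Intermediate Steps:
$T{\left(K \right)} = 1$
$T{\left(A{\left(-4,3 \right)} \right)} + Q{\left(\left(\left(-1\right) \left(-10\right)\right)^{2} \right)} = 1 + \left(\left(-1\right) \left(-10\right)\right)^{2} = 1 + 10^{2} = 1 + 100 = 101$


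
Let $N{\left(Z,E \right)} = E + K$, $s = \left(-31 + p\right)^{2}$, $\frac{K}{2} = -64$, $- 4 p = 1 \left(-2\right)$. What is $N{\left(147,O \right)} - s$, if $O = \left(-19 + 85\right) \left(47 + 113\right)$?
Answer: $\frac{38007}{4} \approx 9501.8$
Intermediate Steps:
$p = \frac{1}{2}$ ($p = - \frac{1 \left(-2\right)}{4} = \left(- \frac{1}{4}\right) \left(-2\right) = \frac{1}{2} \approx 0.5$)
$K = -128$ ($K = 2 \left(-64\right) = -128$)
$O = 10560$ ($O = 66 \cdot 160 = 10560$)
$s = \frac{3721}{4}$ ($s = \left(-31 + \frac{1}{2}\right)^{2} = \left(- \frac{61}{2}\right)^{2} = \frac{3721}{4} \approx 930.25$)
$N{\left(Z,E \right)} = -128 + E$ ($N{\left(Z,E \right)} = E - 128 = -128 + E$)
$N{\left(147,O \right)} - s = \left(-128 + 10560\right) - \frac{3721}{4} = 10432 - \frac{3721}{4} = \frac{38007}{4}$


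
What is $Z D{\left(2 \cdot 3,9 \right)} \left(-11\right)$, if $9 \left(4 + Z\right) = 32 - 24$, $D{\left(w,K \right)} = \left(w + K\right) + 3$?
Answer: $616$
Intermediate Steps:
$D{\left(w,K \right)} = 3 + K + w$ ($D{\left(w,K \right)} = \left(K + w\right) + 3 = 3 + K + w$)
$Z = - \frac{28}{9}$ ($Z = -4 + \frac{32 - 24}{9} = -4 + \frac{1}{9} \cdot 8 = -4 + \frac{8}{9} = - \frac{28}{9} \approx -3.1111$)
$Z D{\left(2 \cdot 3,9 \right)} \left(-11\right) = - \frac{28 \left(3 + 9 + 2 \cdot 3\right)}{9} \left(-11\right) = - \frac{28 \left(3 + 9 + 6\right)}{9} \left(-11\right) = \left(- \frac{28}{9}\right) 18 \left(-11\right) = \left(-56\right) \left(-11\right) = 616$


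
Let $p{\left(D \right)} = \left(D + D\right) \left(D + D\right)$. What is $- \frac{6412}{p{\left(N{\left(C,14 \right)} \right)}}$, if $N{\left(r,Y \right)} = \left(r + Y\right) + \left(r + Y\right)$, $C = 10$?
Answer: $- \frac{1603}{2304} \approx -0.69575$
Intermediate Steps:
$N{\left(r,Y \right)} = 2 Y + 2 r$ ($N{\left(r,Y \right)} = \left(Y + r\right) + \left(Y + r\right) = 2 Y + 2 r$)
$p{\left(D \right)} = 4 D^{2}$ ($p{\left(D \right)} = 2 D 2 D = 4 D^{2}$)
$- \frac{6412}{p{\left(N{\left(C,14 \right)} \right)}} = - \frac{6412}{4 \left(2 \cdot 14 + 2 \cdot 10\right)^{2}} = - \frac{6412}{4 \left(28 + 20\right)^{2}} = - \frac{6412}{4 \cdot 48^{2}} = - \frac{6412}{4 \cdot 2304} = - \frac{6412}{9216} = \left(-6412\right) \frac{1}{9216} = - \frac{1603}{2304}$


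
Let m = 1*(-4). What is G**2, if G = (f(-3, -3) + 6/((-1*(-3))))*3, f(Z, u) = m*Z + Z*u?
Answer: 4761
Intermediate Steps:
m = -4
f(Z, u) = -4*Z + Z*u
G = 69 (G = (-3*(-4 - 3) + 6/((-1*(-3))))*3 = (-3*(-7) + 6/3)*3 = (21 + 6*(1/3))*3 = (21 + 2)*3 = 23*3 = 69)
G**2 = 69**2 = 4761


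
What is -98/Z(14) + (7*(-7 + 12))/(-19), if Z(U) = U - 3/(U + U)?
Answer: -65751/7391 ≈ -8.8961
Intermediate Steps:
Z(U) = U - 3/(2*U) (Z(U) = U - 3*1/(2*U) = U - 3/(2*U))
-98/Z(14) + (7*(-7 + 12))/(-19) = -98/(14 - 3/2/14) + (7*(-7 + 12))/(-19) = -98/(14 - 3/2*1/14) + (7*5)*(-1/19) = -98/(14 - 3/28) + 35*(-1/19) = -98/389/28 - 35/19 = -98*28/389 - 35/19 = -2744/389 - 35/19 = -65751/7391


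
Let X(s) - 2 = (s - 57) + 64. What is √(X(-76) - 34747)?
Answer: 13*I*√206 ≈ 186.59*I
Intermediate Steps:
X(s) = 9 + s (X(s) = 2 + ((s - 57) + 64) = 2 + ((-57 + s) + 64) = 2 + (7 + s) = 9 + s)
√(X(-76) - 34747) = √((9 - 76) - 34747) = √(-67 - 34747) = √(-34814) = 13*I*√206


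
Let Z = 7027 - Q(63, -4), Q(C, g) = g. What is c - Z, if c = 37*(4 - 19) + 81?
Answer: -7505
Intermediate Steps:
c = -474 (c = 37*(-15) + 81 = -555 + 81 = -474)
Z = 7031 (Z = 7027 - 1*(-4) = 7027 + 4 = 7031)
c - Z = -474 - 1*7031 = -474 - 7031 = -7505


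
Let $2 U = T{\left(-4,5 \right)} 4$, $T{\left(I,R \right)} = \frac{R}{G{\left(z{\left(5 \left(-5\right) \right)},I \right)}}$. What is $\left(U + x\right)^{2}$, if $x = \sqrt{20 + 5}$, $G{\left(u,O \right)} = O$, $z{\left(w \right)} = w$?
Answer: $\frac{25}{4} \approx 6.25$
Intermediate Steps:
$T{\left(I,R \right)} = \frac{R}{I}$
$x = 5$ ($x = \sqrt{25} = 5$)
$U = - \frac{5}{2}$ ($U = \frac{\frac{5}{-4} \cdot 4}{2} = \frac{5 \left(- \frac{1}{4}\right) 4}{2} = \frac{\left(- \frac{5}{4}\right) 4}{2} = \frac{1}{2} \left(-5\right) = - \frac{5}{2} \approx -2.5$)
$\left(U + x\right)^{2} = \left(- \frac{5}{2} + 5\right)^{2} = \left(\frac{5}{2}\right)^{2} = \frac{25}{4}$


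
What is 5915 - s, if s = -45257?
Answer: 51172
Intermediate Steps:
5915 - s = 5915 - 1*(-45257) = 5915 + 45257 = 51172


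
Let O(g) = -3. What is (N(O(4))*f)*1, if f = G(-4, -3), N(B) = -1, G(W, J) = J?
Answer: 3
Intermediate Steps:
f = -3
(N(O(4))*f)*1 = -1*(-3)*1 = 3*1 = 3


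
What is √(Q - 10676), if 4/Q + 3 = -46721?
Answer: I*√1456694956117/11681 ≈ 103.32*I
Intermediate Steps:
Q = -1/11681 (Q = 4/(-3 - 46721) = 4/(-46724) = 4*(-1/46724) = -1/11681 ≈ -8.5609e-5)
√(Q - 10676) = √(-1/11681 - 10676) = √(-124706357/11681) = I*√1456694956117/11681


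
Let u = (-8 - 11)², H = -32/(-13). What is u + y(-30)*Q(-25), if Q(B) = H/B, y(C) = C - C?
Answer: 361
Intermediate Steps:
H = 32/13 (H = -32*(-1/13) = 32/13 ≈ 2.4615)
y(C) = 0
u = 361 (u = (-19)² = 361)
Q(B) = 32/(13*B)
u + y(-30)*Q(-25) = 361 + 0*((32/13)/(-25)) = 361 + 0*((32/13)*(-1/25)) = 361 + 0*(-32/325) = 361 + 0 = 361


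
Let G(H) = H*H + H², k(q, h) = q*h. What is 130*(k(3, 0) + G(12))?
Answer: 37440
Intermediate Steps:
k(q, h) = h*q
G(H) = 2*H² (G(H) = H² + H² = 2*H²)
130*(k(3, 0) + G(12)) = 130*(0*3 + 2*12²) = 130*(0 + 2*144) = 130*(0 + 288) = 130*288 = 37440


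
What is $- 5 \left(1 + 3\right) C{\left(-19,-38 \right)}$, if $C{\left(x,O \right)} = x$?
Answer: $380$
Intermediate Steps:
$- 5 \left(1 + 3\right) C{\left(-19,-38 \right)} = - 5 \left(1 + 3\right) \left(-19\right) = \left(-5\right) 4 \left(-19\right) = \left(-20\right) \left(-19\right) = 380$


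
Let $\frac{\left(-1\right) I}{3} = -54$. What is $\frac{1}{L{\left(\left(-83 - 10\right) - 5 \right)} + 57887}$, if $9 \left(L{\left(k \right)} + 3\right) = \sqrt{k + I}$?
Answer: $\frac{9}{520964} \approx 1.7276 \cdot 10^{-5}$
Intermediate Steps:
$I = 162$ ($I = \left(-3\right) \left(-54\right) = 162$)
$L{\left(k \right)} = -3 + \frac{\sqrt{162 + k}}{9}$ ($L{\left(k \right)} = -3 + \frac{\sqrt{k + 162}}{9} = -3 + \frac{\sqrt{162 + k}}{9}$)
$\frac{1}{L{\left(\left(-83 - 10\right) - 5 \right)} + 57887} = \frac{1}{\left(-3 + \frac{\sqrt{162 - 98}}{9}\right) + 57887} = \frac{1}{\left(-3 + \frac{\sqrt{64}}{9}\right) + 57887} = \frac{1}{\left(-3 + \frac{1}{9} \cdot 8\right) + 57887} = \frac{1}{\left(-3 + \frac{8}{9}\right) + 57887} = \frac{1}{- \frac{19}{9} + 57887} = \frac{1}{\frac{520964}{9}} = \frac{9}{520964}$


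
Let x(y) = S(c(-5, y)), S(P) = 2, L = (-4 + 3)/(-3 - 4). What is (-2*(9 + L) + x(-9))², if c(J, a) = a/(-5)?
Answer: 12996/49 ≈ 265.22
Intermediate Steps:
L = ⅐ (L = -1/(-7) = -1*(-⅐) = ⅐ ≈ 0.14286)
c(J, a) = -a/5 (c(J, a) = a*(-⅕) = -a/5)
x(y) = 2
(-2*(9 + L) + x(-9))² = (-2*(9 + ⅐) + 2)² = (-2*64/7 + 2)² = (-128/7 + 2)² = (-114/7)² = 12996/49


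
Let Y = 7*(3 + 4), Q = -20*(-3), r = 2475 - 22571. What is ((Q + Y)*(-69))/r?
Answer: 7521/20096 ≈ 0.37425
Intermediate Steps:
r = -20096
Q = 60
Y = 49 (Y = 7*7 = 49)
((Q + Y)*(-69))/r = ((60 + 49)*(-69))/(-20096) = (109*(-69))*(-1/20096) = -7521*(-1/20096) = 7521/20096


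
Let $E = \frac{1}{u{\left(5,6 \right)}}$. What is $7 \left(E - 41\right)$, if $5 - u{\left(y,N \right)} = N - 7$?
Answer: $- \frac{1715}{6} \approx -285.83$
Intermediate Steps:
$u{\left(y,N \right)} = 12 - N$ ($u{\left(y,N \right)} = 5 - \left(N - 7\right) = 5 - \left(-7 + N\right) = 12 - N$)
$E = \frac{1}{6}$ ($E = \frac{1}{12 - 6} = \frac{1}{6} \approx 0.16667$)
$7 \left(E - 41\right) = 7 \left(\frac{1}{6} - 41\right) = 7 \left(- \frac{245}{6}\right) = - \frac{1715}{6}$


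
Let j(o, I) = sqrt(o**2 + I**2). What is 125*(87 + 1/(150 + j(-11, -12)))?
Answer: 48364875/4447 - 25*sqrt(265)/4447 ≈ 10876.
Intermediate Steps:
j(o, I) = sqrt(I**2 + o**2)
125*(87 + 1/(150 + j(-11, -12))) = 125*(87 + 1/(150 + sqrt((-12)**2 + (-11)**2))) = 125*(87 + 1/(150 + sqrt(144 + 121))) = 125*(87 + 1/(150 + sqrt(265))) = 10875 + 125/(150 + sqrt(265))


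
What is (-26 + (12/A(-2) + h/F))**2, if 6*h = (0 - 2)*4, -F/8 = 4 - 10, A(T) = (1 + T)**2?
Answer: 255025/1296 ≈ 196.78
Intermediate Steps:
F = 48 (F = -8*(4 - 10) = -8*(-6) = 48)
h = -4/3 (h = ((0 - 2)*4)/6 = (-2*4)/6 = (1/6)*(-8) = -4/3 ≈ -1.3333)
(-26 + (12/A(-2) + h/F))**2 = (-26 + (12/((1 - 2)**2) - 4/3/48))**2 = (-26 + (12/((-1)**2) - 4/3*1/48))**2 = (-26 + (12/1 - 1/36))**2 = (-26 + (12*1 - 1/36))**2 = (-26 + (12 - 1/36))**2 = (-26 + 431/36)**2 = (-505/36)**2 = 255025/1296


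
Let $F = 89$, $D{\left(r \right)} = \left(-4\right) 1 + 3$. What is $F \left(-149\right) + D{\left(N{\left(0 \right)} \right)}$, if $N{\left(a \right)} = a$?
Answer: $-13262$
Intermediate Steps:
$D{\left(r \right)} = -1$ ($D{\left(r \right)} = -4 + 3 = -1$)
$F \left(-149\right) + D{\left(N{\left(0 \right)} \right)} = 89 \left(-149\right) - 1 = -13261 - 1 = -13262$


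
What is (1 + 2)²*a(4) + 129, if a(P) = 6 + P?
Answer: 219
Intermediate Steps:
(1 + 2)²*a(4) + 129 = (1 + 2)²*(6 + 4) + 129 = 3²*10 + 129 = 9*10 + 129 = 90 + 129 = 219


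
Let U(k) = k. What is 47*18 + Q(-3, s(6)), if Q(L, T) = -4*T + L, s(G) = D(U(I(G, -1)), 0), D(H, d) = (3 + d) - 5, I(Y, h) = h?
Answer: 851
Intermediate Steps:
D(H, d) = -2 + d
s(G) = -2 (s(G) = -2 + 0 = -2)
Q(L, T) = L - 4*T
47*18 + Q(-3, s(6)) = 47*18 + (-3 - 4*(-2)) = 846 + (-3 + 8) = 846 + 5 = 851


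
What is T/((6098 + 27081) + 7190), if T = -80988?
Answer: -80988/40369 ≈ -2.0062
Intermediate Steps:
T/((6098 + 27081) + 7190) = -80988/((6098 + 27081) + 7190) = -80988/(33179 + 7190) = -80988/40369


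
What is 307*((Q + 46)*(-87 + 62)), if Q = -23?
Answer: -176525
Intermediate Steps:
307*((Q + 46)*(-87 + 62)) = 307*((-23 + 46)*(-87 + 62)) = 307*(23*(-25)) = 307*(-575) = -176525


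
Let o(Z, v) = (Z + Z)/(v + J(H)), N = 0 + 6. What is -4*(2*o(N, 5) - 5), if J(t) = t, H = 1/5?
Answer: 20/13 ≈ 1.5385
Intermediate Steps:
H = ⅕ ≈ 0.20000
N = 6
o(Z, v) = 2*Z/(⅕ + v) (o(Z, v) = (Z + Z)/(v + ⅕) = (2*Z)/(⅕ + v) = 2*Z/(⅕ + v))
-4*(2*o(N, 5) - 5) = -4*(2*(10*6/(1 + 5*5)) - 5) = -4*(2*(10*6/(1 + 25)) - 5) = -4*(2*(10*6/26) - 5) = -4*(2*(10*6*(1/26)) - 5) = -4*(2*(30/13) - 5) = -4*(60/13 - 5) = -4*(-5/13) = 20/13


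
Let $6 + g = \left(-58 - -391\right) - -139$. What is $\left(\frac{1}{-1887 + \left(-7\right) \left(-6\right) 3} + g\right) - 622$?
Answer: $- \frac{274717}{1761} \approx -156.0$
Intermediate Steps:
$g = 466$ ($g = -6 - -472 = -6 + \left(\left(-58 + 391\right) + 139\right) = -6 + \left(333 + 139\right) = -6 + 472 = 466$)
$\left(\frac{1}{-1887 + \left(-7\right) \left(-6\right) 3} + g\right) - 622 = \left(\frac{1}{-1887 + \left(-7\right) \left(-6\right) 3} + 466\right) - 622 = \left(\frac{1}{-1887 + 42 \cdot 3} + 466\right) - 622 = \left(\frac{1}{-1887 + 126} + 466\right) - 622 = \left(\frac{1}{-1761} + 466\right) - 622 = \left(- \frac{1}{1761} + 466\right) - 622 = \frac{820625}{1761} - 622 = - \frac{274717}{1761}$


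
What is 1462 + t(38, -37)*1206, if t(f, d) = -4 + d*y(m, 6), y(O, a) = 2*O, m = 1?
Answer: -92606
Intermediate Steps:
t(f, d) = -4 + 2*d (t(f, d) = -4 + d*(2*1) = -4 + d*2 = -4 + 2*d)
1462 + t(38, -37)*1206 = 1462 + (-4 + 2*(-37))*1206 = 1462 + (-4 - 74)*1206 = 1462 - 78*1206 = 1462 - 94068 = -92606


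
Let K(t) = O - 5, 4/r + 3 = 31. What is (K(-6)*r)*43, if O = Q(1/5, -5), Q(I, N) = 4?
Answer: -43/7 ≈ -6.1429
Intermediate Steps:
r = ⅐ (r = 4/(-3 + 31) = 4/28 = 4*(1/28) = ⅐ ≈ 0.14286)
O = 4
K(t) = -1 (K(t) = 4 - 5 = -1)
(K(-6)*r)*43 = -1*⅐*43 = -⅐*43 = -43/7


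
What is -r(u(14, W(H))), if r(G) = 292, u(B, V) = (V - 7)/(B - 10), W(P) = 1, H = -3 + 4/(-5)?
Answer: -292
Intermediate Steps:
H = -19/5 (H = -3 + 4*(-⅕) = -3 - ⅘ = -19/5 ≈ -3.8000)
u(B, V) = (-7 + V)/(-10 + B)
-r(u(14, W(H))) = -1*292 = -292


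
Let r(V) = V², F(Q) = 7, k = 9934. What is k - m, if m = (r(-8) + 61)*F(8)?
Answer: 9059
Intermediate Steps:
m = 875 (m = ((-8)² + 61)*7 = (64 + 61)*7 = 125*7 = 875)
k - m = 9934 - 1*875 = 9934 - 875 = 9059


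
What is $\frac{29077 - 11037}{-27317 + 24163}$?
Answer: $- \frac{9020}{1577} \approx -5.7197$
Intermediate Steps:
$\frac{29077 - 11037}{-27317 + 24163} = \frac{18040}{-3154} = 18040 \left(- \frac{1}{3154}\right) = - \frac{9020}{1577}$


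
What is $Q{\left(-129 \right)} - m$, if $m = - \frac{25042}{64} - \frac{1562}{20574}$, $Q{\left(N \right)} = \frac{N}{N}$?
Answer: $\frac{129157703}{329184} \approx 392.36$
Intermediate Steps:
$Q{\left(N \right)} = 1$
$m = - \frac{128828519}{329184}$ ($m = \left(-25042\right) \frac{1}{64} - \frac{781}{10287} = - \frac{12521}{32} - \frac{781}{10287} = - \frac{128828519}{329184} \approx -391.36$)
$Q{\left(-129 \right)} - m = 1 - - \frac{128828519}{329184} = 1 + \frac{128828519}{329184} = \frac{129157703}{329184}$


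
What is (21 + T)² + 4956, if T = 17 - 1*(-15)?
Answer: 7765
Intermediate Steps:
T = 32 (T = 17 + 15 = 32)
(21 + T)² + 4956 = (21 + 32)² + 4956 = 53² + 4956 = 2809 + 4956 = 7765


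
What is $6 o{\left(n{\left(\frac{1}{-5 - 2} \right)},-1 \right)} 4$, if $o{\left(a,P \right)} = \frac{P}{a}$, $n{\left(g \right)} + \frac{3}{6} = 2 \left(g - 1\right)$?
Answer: $\frac{112}{13} \approx 8.6154$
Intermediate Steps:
$n{\left(g \right)} = - \frac{5}{2} + 2 g$ ($n{\left(g \right)} = - \frac{1}{2} + 2 \left(g - 1\right) = - \frac{1}{2} + 2 \left(-1 + g\right) = - \frac{1}{2} + \left(-2 + 2 g\right) = - \frac{5}{2} + 2 g$)
$6 o{\left(n{\left(\frac{1}{-5 - 2} \right)},-1 \right)} 4 = 6 \left(- \frac{1}{- \frac{5}{2} + \frac{2}{-5 - 2}}\right) 4 = 6 \left(- \frac{1}{- \frac{5}{2} + \frac{2}{-7}}\right) 4 = 6 \left(- \frac{1}{- \frac{5}{2} + 2 \left(- \frac{1}{7}\right)}\right) 4 = 6 \left(- \frac{1}{- \frac{5}{2} - \frac{2}{7}}\right) 4 = 6 \left(- \frac{1}{- \frac{39}{14}}\right) 4 = 6 \left(\left(-1\right) \left(- \frac{14}{39}\right)\right) 4 = 6 \cdot \frac{14}{39} \cdot 4 = \frac{28}{13} \cdot 4 = \frac{112}{13}$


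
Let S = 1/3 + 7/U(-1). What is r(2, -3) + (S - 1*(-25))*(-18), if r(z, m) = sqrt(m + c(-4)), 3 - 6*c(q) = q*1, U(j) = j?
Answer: -330 + I*sqrt(66)/6 ≈ -330.0 + 1.354*I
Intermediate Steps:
c(q) = 1/2 - q/6
S = -20/3 (S = 1/3 + 7/(-1) = 1*(1/3) + 7*(-1) = 1/3 - 7 = -20/3 ≈ -6.6667)
r(z, m) = sqrt(7/6 + m) (r(z, m) = sqrt(m + (1/2 - 1/6*(-4))) = sqrt(m + (1/2 + 2/3)) = sqrt(m + 7/6) = sqrt(7/6 + m))
r(2, -3) + (S - 1*(-25))*(-18) = sqrt(42 + 36*(-3))/6 + (-20/3 - 1*(-25))*(-18) = sqrt(42 - 108)/6 + (-20/3 + 25)*(-18) = sqrt(-66)/6 + (55/3)*(-18) = (I*sqrt(66))/6 - 330 = I*sqrt(66)/6 - 330 = -330 + I*sqrt(66)/6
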